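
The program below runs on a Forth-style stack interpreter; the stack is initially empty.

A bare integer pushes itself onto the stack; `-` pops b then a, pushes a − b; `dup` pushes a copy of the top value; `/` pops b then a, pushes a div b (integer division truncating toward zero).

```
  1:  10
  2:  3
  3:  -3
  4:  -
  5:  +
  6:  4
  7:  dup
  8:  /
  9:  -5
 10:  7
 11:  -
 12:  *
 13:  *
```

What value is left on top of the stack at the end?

10  -> 10
3   -> 10 3
-3  -> 10 3 -3
-   -> 10 6
+   -> 16
4   -> 16 4
dup -> 16 4 4
/   -> 16 1
-5  -> 16 1 -5
7   -> 16 1 -5 7
-   -> 16 1 -12
*   -> 16 -12
*   -> -192

-192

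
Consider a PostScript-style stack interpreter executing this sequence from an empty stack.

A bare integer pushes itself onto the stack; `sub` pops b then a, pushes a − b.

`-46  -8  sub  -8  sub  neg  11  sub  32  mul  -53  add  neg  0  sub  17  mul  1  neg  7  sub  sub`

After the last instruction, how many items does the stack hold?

1

-46  -46
-8   -46 -8
sub  -38
-8   -38 -8
sub  -30
neg  30
11   30 11
sub  19
32   19 32
mul  608
-53  608 -53
add  555
neg  -555
0    -555 0
sub  -555
17   -555 17
mul  -9435
1    -9435 1
neg  -9435 -1
7    -9435 -1 7
sub  -9435 -8
sub  -9427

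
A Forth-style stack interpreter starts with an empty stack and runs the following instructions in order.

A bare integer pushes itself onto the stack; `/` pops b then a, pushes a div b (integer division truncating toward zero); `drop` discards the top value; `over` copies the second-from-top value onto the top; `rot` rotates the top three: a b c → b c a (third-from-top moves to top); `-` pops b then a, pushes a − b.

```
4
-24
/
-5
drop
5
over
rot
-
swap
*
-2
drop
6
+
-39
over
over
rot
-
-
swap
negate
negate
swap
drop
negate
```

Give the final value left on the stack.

4      : [4]
-24    : [4, -24]
/      : [0]
-5     : [0, -5]
drop   : [0]
5      : [0, 5]
over   : [0, 5, 0]
rot    : [5, 0, 0]
-      : [5, 0]
swap   : [0, 5]
*      : [0]
-2     : [0, -2]
drop   : [0]
6      : [0, 6]
+      : [6]
-39    : [6, -39]
over   : [6, -39, 6]
over   : [6, -39, 6, -39]
rot    : [6, 6, -39, -39]
-      : [6, 6, 0]
-      : [6, 6]
swap   : [6, 6]
negate : [6, -6]
negate : [6, 6]
swap   : [6, 6]
drop   : [6]
negate : [-6]

-6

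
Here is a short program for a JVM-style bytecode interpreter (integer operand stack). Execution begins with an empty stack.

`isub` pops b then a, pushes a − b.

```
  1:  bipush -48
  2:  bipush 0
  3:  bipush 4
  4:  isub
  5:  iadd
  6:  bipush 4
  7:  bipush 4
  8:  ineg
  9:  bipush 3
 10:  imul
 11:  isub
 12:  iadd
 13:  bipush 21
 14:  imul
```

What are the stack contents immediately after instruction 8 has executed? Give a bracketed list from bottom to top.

bipush -48 -> [-48]
bipush 0   -> [-48, 0]
bipush 4   -> [-48, 0, 4]
isub       -> [-48, -4]
iadd       -> [-52]
bipush 4   -> [-52, 4]
bipush 4   -> [-52, 4, 4]
ineg       -> [-52, 4, -4]

[-52, 4, -4]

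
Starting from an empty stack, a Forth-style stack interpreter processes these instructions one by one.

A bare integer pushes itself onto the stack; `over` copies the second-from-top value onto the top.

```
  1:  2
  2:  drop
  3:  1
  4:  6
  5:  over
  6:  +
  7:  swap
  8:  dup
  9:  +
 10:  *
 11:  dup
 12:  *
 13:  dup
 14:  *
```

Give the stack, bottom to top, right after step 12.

2    → 2
drop → (empty)
1    → 1
6    → 1 6
over → 1 6 1
+    → 1 7
swap → 7 1
dup  → 7 1 1
+    → 7 2
*    → 14
dup  → 14 14
*    → 196

[196]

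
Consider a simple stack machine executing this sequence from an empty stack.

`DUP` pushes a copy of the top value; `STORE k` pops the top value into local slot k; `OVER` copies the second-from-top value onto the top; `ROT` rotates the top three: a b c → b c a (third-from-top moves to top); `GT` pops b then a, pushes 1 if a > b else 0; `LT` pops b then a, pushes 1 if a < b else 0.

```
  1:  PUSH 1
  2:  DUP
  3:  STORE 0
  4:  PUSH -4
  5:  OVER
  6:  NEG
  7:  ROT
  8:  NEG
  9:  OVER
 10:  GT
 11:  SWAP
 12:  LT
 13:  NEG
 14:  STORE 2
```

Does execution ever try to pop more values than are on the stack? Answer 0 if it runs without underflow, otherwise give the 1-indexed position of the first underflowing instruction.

PUSH 1   1
DUP      1 1
STORE 0  1
PUSH -4  1 -4
OVER     1 -4 1
NEG      1 -4 -1
ROT      -4 -1 1
NEG      -4 -1 -1
OVER     -4 -1 -1 -1
GT       -4 -1 0
SWAP     -4 0 -1
LT       -4 0
NEG      -4 0
STORE 2  -4

0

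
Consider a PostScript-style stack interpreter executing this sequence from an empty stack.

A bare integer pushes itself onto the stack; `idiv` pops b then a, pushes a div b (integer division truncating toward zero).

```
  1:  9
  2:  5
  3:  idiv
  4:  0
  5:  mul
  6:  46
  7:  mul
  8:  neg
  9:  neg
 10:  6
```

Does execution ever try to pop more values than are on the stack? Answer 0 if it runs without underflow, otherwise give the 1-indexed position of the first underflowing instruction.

9    -> 9
5    -> 9 5
idiv -> 1
0    -> 1 0
mul  -> 0
46   -> 0 46
mul  -> 0
neg  -> 0
neg  -> 0
6    -> 0 6

0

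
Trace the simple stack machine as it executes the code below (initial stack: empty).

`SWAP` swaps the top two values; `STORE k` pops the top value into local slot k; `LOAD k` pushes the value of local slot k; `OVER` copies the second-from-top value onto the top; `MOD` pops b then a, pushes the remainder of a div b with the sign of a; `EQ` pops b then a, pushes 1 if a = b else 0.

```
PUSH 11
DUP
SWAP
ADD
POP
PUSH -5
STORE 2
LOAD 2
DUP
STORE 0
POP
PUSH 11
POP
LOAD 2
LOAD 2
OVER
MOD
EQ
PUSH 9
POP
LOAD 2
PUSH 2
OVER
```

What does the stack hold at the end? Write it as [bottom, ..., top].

[0, -5, 2, -5]

PUSH 11 → 11
DUP     → 11 11
SWAP    → 11 11
ADD     → 22
POP     → (empty)
PUSH -5 → -5
STORE 2 → (empty)
LOAD 2  → -5
DUP     → -5 -5
STORE 0 → -5
POP     → (empty)
PUSH 11 → 11
POP     → (empty)
LOAD 2  → -5
LOAD 2  → -5 -5
OVER    → -5 -5 -5
MOD     → -5 0
EQ      → 0
PUSH 9  → 0 9
POP     → 0
LOAD 2  → 0 -5
PUSH 2  → 0 -5 2
OVER    → 0 -5 2 -5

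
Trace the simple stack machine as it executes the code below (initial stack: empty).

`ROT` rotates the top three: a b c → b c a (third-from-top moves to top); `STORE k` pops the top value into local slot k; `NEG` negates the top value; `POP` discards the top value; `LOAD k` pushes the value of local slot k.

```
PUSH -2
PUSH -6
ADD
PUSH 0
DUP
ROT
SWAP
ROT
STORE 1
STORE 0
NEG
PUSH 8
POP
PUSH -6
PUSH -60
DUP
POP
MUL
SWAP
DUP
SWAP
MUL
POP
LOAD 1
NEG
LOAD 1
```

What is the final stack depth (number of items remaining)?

3

PUSH -2  : -2
PUSH -6  : -2 -6
ADD      : -8
PUSH 0   : -8 0
DUP      : -8 0 0
ROT      : 0 0 -8
SWAP     : 0 -8 0
ROT      : -8 0 0
STORE 1  : -8 0
STORE 0  : -8
NEG      : 8
PUSH 8   : 8 8
POP      : 8
PUSH -6  : 8 -6
PUSH -60 : 8 -6 -60
DUP      : 8 -6 -60 -60
POP      : 8 -6 -60
MUL      : 8 360
SWAP     : 360 8
DUP      : 360 8 8
SWAP     : 360 8 8
MUL      : 360 64
POP      : 360
LOAD 1   : 360 0
NEG      : 360 0
LOAD 1   : 360 0 0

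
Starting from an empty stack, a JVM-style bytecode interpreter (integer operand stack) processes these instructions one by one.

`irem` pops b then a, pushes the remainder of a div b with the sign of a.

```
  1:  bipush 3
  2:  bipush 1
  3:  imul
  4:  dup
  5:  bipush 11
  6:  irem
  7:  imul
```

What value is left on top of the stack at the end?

9

bipush 3  : 3
bipush 1  : 3 1
imul      : 3
dup       : 3 3
bipush 11 : 3 3 11
irem      : 3 3
imul      : 9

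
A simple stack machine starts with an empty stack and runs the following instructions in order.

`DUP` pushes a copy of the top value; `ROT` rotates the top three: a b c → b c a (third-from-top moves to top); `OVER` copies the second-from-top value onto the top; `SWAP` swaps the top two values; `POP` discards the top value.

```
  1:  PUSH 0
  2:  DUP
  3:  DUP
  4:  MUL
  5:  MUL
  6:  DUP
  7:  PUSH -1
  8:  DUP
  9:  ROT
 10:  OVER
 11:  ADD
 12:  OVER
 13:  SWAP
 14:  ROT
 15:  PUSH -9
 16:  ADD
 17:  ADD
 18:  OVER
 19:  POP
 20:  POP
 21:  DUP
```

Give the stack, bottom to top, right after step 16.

PUSH 0   0
DUP      0 0
DUP      0 0 0
MUL      0 0
MUL      0
DUP      0 0
PUSH -1  0 0 -1
DUP      0 0 -1 -1
ROT      0 -1 -1 0
OVER     0 -1 -1 0 -1
ADD      0 -1 -1 -1
OVER     0 -1 -1 -1 -1
SWAP     0 -1 -1 -1 -1
ROT      0 -1 -1 -1 -1
PUSH -9  0 -1 -1 -1 -1 -9
ADD      0 -1 -1 -1 -10

[0, -1, -1, -1, -10]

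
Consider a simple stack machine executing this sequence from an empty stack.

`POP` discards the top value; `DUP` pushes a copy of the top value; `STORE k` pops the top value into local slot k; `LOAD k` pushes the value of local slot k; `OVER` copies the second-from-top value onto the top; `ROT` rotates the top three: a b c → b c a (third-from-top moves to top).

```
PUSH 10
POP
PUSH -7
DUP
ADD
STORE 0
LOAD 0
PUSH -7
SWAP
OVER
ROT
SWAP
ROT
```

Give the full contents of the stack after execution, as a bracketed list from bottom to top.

PUSH 10 → 10
POP     → (empty)
PUSH -7 → -7
DUP     → -7 -7
ADD     → -14
STORE 0 → (empty)
LOAD 0  → -14
PUSH -7 → -14 -7
SWAP    → -7 -14
OVER    → -7 -14 -7
ROT     → -14 -7 -7
SWAP    → -14 -7 -7
ROT     → -7 -7 -14

[-7, -7, -14]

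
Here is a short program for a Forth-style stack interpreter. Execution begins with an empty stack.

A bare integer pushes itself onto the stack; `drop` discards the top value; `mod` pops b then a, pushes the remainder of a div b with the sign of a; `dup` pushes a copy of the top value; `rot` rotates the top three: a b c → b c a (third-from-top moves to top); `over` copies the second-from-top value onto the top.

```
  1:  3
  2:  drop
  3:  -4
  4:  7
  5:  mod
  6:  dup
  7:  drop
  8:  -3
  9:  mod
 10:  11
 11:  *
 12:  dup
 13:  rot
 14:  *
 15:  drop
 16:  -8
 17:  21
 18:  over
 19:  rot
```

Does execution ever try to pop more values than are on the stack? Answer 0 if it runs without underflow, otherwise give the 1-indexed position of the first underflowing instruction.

13

3    -> 3
drop -> (empty)
-4   -> -4
7    -> -4 7
mod  -> -4
dup  -> -4 -4
drop -> -4
-3   -> -4 -3
mod  -> -1
11   -> -1 11
*    -> -11
dup  -> -11 -11
rot  — needs 3 operands, stack has 2 → underflow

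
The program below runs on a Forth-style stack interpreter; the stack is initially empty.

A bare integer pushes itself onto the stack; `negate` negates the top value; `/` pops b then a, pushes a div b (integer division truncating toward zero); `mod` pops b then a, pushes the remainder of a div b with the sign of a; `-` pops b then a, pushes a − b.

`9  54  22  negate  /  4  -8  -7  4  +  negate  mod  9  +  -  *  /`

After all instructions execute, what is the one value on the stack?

1

9      → 9
54     → 9 54
22     → 9 54 22
negate → 9 54 -22
/      → 9 -2
4      → 9 -2 4
-8     → 9 -2 4 -8
-7     → 9 -2 4 -8 -7
4      → 9 -2 4 -8 -7 4
+      → 9 -2 4 -8 -3
negate → 9 -2 4 -8 3
mod    → 9 -2 4 -2
9      → 9 -2 4 -2 9
+      → 9 -2 4 7
-      → 9 -2 -3
*      → 9 6
/      → 1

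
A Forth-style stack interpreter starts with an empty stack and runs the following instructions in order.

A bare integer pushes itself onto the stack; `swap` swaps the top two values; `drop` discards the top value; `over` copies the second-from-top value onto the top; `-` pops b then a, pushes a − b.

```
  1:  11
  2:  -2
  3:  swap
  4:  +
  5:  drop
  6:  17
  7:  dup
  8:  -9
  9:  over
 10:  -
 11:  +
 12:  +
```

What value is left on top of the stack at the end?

11   : 11
-2   : 11 -2
swap : -2 11
+    : 9
drop : (empty)
17   : 17
dup  : 17 17
-9   : 17 17 -9
over : 17 17 -9 17
-    : 17 17 -26
+    : 17 -9
+    : 8

8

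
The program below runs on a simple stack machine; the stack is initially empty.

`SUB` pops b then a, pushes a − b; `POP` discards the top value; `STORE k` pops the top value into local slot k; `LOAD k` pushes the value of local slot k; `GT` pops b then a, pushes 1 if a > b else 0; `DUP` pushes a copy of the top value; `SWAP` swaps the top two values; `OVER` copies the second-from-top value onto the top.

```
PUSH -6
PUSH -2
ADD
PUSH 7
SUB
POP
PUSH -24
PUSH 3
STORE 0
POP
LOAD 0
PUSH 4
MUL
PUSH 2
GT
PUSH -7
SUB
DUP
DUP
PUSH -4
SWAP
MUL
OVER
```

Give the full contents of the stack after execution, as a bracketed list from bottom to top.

PUSH -6  : [-6]
PUSH -2  : [-6, -2]
ADD      : [-8]
PUSH 7   : [-8, 7]
SUB      : [-15]
POP      : []
PUSH -24 : [-24]
PUSH 3   : [-24, 3]
STORE 0  : [-24]
POP      : []
LOAD 0   : [3]
PUSH 4   : [3, 4]
MUL      : [12]
PUSH 2   : [12, 2]
GT       : [1]
PUSH -7  : [1, -7]
SUB      : [8]
DUP      : [8, 8]
DUP      : [8, 8, 8]
PUSH -4  : [8, 8, 8, -4]
SWAP     : [8, 8, -4, 8]
MUL      : [8, 8, -32]
OVER     : [8, 8, -32, 8]

[8, 8, -32, 8]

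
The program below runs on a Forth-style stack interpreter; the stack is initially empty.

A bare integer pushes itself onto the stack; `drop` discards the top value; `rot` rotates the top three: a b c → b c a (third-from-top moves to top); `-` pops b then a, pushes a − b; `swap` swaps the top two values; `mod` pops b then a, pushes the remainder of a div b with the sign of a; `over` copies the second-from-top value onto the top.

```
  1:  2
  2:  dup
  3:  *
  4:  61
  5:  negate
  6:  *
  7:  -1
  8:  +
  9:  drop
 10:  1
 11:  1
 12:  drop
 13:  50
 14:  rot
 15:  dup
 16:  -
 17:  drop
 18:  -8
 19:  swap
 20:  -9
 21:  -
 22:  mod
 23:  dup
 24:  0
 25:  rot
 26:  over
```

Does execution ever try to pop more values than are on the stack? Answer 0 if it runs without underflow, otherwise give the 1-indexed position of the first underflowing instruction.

2       [2]
dup     [2, 2]
*       [4]
61      [4, 61]
negate  [4, -61]
*       [-244]
-1      [-244, -1]
+       [-245]
drop    []
1       [1]
1       [1, 1]
drop    [1]
50      [1, 50]
rot  — needs 3 operands, stack has 2 → underflow

14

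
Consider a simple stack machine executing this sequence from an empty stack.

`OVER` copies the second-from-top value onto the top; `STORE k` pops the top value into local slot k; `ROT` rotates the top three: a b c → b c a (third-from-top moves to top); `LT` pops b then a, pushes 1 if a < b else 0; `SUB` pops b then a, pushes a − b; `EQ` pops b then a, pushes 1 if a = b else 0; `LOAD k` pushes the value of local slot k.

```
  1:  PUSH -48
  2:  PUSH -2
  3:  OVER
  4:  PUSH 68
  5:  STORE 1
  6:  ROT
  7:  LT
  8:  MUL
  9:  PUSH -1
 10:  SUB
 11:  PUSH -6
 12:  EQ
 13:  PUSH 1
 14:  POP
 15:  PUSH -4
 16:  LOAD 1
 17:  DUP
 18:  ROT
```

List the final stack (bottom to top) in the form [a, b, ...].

[0, 68, 68, -4]

PUSH -48  -48
PUSH -2   -48 -2
OVER      -48 -2 -48
PUSH 68   -48 -2 -48 68
STORE 1   -48 -2 -48
ROT       -2 -48 -48
LT        -2 0
MUL       0
PUSH -1   0 -1
SUB       1
PUSH -6   1 -6
EQ        0
PUSH 1    0 1
POP       0
PUSH -4   0 -4
LOAD 1    0 -4 68
DUP       0 -4 68 68
ROT       0 68 68 -4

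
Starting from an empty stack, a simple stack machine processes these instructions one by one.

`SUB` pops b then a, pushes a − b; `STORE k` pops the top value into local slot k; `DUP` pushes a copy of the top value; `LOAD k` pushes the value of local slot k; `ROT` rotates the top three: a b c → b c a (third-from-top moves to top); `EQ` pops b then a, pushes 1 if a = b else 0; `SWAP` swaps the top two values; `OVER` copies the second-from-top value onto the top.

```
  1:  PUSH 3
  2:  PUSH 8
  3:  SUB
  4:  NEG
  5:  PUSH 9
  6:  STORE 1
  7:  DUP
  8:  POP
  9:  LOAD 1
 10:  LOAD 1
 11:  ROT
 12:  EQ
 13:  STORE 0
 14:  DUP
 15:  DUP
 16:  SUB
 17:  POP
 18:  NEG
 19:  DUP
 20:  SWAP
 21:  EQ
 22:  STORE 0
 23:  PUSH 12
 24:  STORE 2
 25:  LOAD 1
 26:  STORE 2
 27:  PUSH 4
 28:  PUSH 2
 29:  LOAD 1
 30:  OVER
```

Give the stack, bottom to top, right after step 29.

[4, 2, 9]

PUSH 3   [3]
PUSH 8   [3, 8]
SUB      [-5]
NEG      [5]
PUSH 9   [5, 9]
STORE 1  [5]
DUP      [5, 5]
POP      [5]
LOAD 1   [5, 9]
LOAD 1   [5, 9, 9]
ROT      [9, 9, 5]
EQ       [9, 0]
STORE 0  [9]
DUP      [9, 9]
DUP      [9, 9, 9]
SUB      [9, 0]
POP      [9]
NEG      [-9]
DUP      [-9, -9]
SWAP     [-9, -9]
EQ       [1]
STORE 0  []
PUSH 12  [12]
STORE 2  []
LOAD 1   [9]
STORE 2  []
PUSH 4   [4]
PUSH 2   [4, 2]
LOAD 1   [4, 2, 9]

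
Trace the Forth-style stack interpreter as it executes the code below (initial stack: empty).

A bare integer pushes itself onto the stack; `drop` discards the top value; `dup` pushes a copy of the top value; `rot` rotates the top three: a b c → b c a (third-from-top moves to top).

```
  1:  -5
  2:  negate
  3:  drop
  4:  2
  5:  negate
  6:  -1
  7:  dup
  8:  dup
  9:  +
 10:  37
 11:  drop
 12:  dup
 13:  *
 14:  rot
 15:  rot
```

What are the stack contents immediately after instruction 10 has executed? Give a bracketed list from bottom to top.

[-2, -1, -2, 37]

-5      [-5]
negate  [5]
drop    []
2       [2]
negate  [-2]
-1      [-2, -1]
dup     [-2, -1, -1]
dup     [-2, -1, -1, -1]
+       [-2, -1, -2]
37      [-2, -1, -2, 37]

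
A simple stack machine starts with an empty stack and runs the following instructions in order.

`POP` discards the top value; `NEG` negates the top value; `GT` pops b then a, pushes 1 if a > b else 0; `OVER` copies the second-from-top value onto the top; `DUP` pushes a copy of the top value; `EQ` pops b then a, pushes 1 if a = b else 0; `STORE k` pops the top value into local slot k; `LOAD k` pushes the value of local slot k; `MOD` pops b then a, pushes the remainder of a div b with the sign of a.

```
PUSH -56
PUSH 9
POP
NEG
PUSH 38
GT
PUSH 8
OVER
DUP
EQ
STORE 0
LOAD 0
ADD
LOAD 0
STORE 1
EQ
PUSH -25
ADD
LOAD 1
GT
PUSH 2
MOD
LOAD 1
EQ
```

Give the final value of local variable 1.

1

PUSH -56 : [-56]
PUSH 9   : [-56, 9]
POP      : [-56]
NEG      : [56]
PUSH 38  : [56, 38]
GT       : [1]
PUSH 8   : [1, 8]
OVER     : [1, 8, 1]
DUP      : [1, 8, 1, 1]
EQ       : [1, 8, 1]
STORE 0  : [1, 8]
LOAD 0   : [1, 8, 1]
ADD      : [1, 9]
LOAD 0   : [1, 9, 1]
STORE 1  : [1, 9]
EQ       : [0]
PUSH -25 : [0, -25]
ADD      : [-25]
LOAD 1   : [-25, 1]
GT       : [0]
PUSH 2   : [0, 2]
MOD      : [0]
LOAD 1   : [0, 1]
EQ       : [0]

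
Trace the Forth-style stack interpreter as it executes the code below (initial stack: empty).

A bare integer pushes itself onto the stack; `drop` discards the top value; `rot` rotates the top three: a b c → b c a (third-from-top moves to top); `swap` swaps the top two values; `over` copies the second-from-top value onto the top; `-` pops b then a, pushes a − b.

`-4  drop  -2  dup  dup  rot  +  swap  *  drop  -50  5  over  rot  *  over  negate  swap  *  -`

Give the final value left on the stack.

12505

-4      [-4]
drop    []
-2      [-2]
dup     [-2, -2]
dup     [-2, -2, -2]
rot     [-2, -2, -2]
+       [-2, -4]
swap    [-4, -2]
*       [8]
drop    []
-50     [-50]
5       [-50, 5]
over    [-50, 5, -50]
rot     [5, -50, -50]
*       [5, 2500]
over    [5, 2500, 5]
negate  [5, 2500, -5]
swap    [5, -5, 2500]
*       [5, -12500]
-       [12505]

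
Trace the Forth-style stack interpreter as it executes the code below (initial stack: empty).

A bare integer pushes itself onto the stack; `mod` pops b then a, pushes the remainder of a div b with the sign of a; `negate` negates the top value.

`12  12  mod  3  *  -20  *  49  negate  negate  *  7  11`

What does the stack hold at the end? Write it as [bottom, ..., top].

[0, 7, 11]

12      12
12      12 12
mod     0
3       0 3
*       0
-20     0 -20
*       0
49      0 49
negate  0 -49
negate  0 49
*       0
7       0 7
11      0 7 11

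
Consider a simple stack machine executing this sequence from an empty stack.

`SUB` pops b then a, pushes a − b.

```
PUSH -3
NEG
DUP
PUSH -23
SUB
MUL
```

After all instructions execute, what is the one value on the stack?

PUSH -3   -3
NEG       3
DUP       3 3
PUSH -23  3 3 -23
SUB       3 26
MUL       78

78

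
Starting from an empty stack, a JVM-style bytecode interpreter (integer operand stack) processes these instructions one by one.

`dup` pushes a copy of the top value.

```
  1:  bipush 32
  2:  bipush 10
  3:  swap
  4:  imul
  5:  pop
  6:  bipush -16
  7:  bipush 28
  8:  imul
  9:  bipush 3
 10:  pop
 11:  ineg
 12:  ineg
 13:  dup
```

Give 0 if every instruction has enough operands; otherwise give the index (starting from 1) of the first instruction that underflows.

bipush 32   [32]
bipush 10   [32, 10]
swap        [10, 32]
imul        [320]
pop         []
bipush -16  [-16]
bipush 28   [-16, 28]
imul        [-448]
bipush 3    [-448, 3]
pop         [-448]
ineg        [448]
ineg        [-448]
dup         [-448, -448]

0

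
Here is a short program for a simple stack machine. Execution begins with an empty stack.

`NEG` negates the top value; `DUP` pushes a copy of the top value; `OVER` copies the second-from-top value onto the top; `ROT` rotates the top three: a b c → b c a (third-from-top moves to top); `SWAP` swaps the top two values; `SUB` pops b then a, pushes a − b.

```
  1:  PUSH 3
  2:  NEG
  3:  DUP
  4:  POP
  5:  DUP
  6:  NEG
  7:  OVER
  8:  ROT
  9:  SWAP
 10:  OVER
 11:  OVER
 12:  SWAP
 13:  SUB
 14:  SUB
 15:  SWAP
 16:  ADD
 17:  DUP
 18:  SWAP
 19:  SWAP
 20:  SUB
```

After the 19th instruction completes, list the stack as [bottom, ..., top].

[3, -6, -6]

PUSH 3  [3]
NEG     [-3]
DUP     [-3, -3]
POP     [-3]
DUP     [-3, -3]
NEG     [-3, 3]
OVER    [-3, 3, -3]
ROT     [3, -3, -3]
SWAP    [3, -3, -3]
OVER    [3, -3, -3, -3]
OVER    [3, -3, -3, -3, -3]
SWAP    [3, -3, -3, -3, -3]
SUB     [3, -3, -3, 0]
SUB     [3, -3, -3]
SWAP    [3, -3, -3]
ADD     [3, -6]
DUP     [3, -6, -6]
SWAP    [3, -6, -6]
SWAP    [3, -6, -6]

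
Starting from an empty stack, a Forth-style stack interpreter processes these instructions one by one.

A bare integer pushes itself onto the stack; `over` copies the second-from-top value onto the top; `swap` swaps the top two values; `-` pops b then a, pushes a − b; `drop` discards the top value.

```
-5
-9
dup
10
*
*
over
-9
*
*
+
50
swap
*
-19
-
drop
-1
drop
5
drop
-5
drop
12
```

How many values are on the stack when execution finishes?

1

-5    [-5]
-9    [-5, -9]
dup   [-5, -9, -9]
10    [-5, -9, -9, 10]
*     [-5, -9, -90]
*     [-5, 810]
over  [-5, 810, -5]
-9    [-5, 810, -5, -9]
*     [-5, 810, 45]
*     [-5, 36450]
+     [36445]
50    [36445, 50]
swap  [50, 36445]
*     [1822250]
-19   [1822250, -19]
-     [1822269]
drop  []
-1    [-1]
drop  []
5     [5]
drop  []
-5    [-5]
drop  []
12    [12]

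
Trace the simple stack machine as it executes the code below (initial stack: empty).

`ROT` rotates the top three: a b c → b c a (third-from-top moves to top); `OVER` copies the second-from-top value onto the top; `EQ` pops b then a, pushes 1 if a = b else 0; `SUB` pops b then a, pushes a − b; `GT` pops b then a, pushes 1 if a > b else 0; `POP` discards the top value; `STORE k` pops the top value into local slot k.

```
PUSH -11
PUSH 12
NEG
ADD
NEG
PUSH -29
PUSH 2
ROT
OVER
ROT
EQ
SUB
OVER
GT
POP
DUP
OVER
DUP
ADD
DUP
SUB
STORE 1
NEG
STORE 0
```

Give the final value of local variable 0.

PUSH -11 : [-11]
PUSH 12  : [-11, 12]
NEG      : [-11, -12]
ADD      : [-23]
NEG      : [23]
PUSH -29 : [23, -29]
PUSH 2   : [23, -29, 2]
ROT      : [-29, 2, 23]
OVER     : [-29, 2, 23, 2]
ROT      : [-29, 23, 2, 2]
EQ       : [-29, 23, 1]
SUB      : [-29, 22]
OVER     : [-29, 22, -29]
GT       : [-29, 1]
POP      : [-29]
DUP      : [-29, -29]
OVER     : [-29, -29, -29]
DUP      : [-29, -29, -29, -29]
ADD      : [-29, -29, -58]
DUP      : [-29, -29, -58, -58]
SUB      : [-29, -29, 0]
STORE 1  : [-29, -29]
NEG      : [-29, 29]
STORE 0  : [-29]

29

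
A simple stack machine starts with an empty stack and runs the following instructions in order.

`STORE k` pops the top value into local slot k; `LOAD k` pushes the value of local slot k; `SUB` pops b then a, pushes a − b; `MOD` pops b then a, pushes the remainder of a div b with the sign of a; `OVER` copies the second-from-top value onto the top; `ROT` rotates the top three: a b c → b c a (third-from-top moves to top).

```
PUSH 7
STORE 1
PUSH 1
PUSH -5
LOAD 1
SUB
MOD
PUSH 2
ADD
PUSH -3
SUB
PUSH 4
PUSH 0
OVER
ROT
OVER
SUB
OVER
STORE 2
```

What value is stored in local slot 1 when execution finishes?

7

PUSH 7  : [7]
STORE 1 : []
PUSH 1  : [1]
PUSH -5 : [1, -5]
LOAD 1  : [1, -5, 7]
SUB     : [1, -12]
MOD     : [1]
PUSH 2  : [1, 2]
ADD     : [3]
PUSH -3 : [3, -3]
SUB     : [6]
PUSH 4  : [6, 4]
PUSH 0  : [6, 4, 0]
OVER    : [6, 4, 0, 4]
ROT     : [6, 0, 4, 4]
OVER    : [6, 0, 4, 4, 4]
SUB     : [6, 0, 4, 0]
OVER    : [6, 0, 4, 0, 4]
STORE 2 : [6, 0, 4, 0]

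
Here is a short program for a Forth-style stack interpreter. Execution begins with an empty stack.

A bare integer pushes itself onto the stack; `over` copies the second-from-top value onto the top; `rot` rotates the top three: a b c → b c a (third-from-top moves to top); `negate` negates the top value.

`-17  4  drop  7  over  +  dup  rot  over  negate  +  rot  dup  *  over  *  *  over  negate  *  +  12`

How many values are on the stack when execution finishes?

2

-17     [-17]
4       [-17, 4]
drop    [-17]
7       [-17, 7]
over    [-17, 7, -17]
+       [-17, -10]
dup     [-17, -10, -10]
rot     [-10, -10, -17]
over    [-10, -10, -17, -10]
negate  [-10, -10, -17, 10]
+       [-10, -10, -7]
rot     [-10, -7, -10]
dup     [-10, -7, -10, -10]
*       [-10, -7, 100]
over    [-10, -7, 100, -7]
*       [-10, -7, -700]
*       [-10, 4900]
over    [-10, 4900, -10]
negate  [-10, 4900, 10]
*       [-10, 49000]
+       [48990]
12      [48990, 12]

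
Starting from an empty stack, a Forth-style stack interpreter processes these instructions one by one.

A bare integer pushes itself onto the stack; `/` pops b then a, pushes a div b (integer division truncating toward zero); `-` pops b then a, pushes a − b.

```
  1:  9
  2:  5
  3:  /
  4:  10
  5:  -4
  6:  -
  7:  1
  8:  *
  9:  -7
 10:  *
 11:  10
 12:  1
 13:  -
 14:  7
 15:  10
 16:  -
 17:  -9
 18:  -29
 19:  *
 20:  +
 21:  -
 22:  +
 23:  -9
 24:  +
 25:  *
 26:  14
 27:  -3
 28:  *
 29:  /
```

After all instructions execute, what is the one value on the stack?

9   -> 9
5   -> 9 5
/   -> 1
10  -> 1 10
-4  -> 1 10 -4
-   -> 1 14
1   -> 1 14 1
*   -> 1 14
-7  -> 1 14 -7
*   -> 1 -98
10  -> 1 -98 10
1   -> 1 -98 10 1
-   -> 1 -98 9
7   -> 1 -98 9 7
10  -> 1 -98 9 7 10
-   -> 1 -98 9 -3
-9  -> 1 -98 9 -3 -9
-29 -> 1 -98 9 -3 -9 -29
*   -> 1 -98 9 -3 261
+   -> 1 -98 9 258
-   -> 1 -98 -249
+   -> 1 -347
-9  -> 1 -347 -9
+   -> 1 -356
*   -> -356
14  -> -356 14
-3  -> -356 14 -3
*   -> -356 -42
/   -> 8

8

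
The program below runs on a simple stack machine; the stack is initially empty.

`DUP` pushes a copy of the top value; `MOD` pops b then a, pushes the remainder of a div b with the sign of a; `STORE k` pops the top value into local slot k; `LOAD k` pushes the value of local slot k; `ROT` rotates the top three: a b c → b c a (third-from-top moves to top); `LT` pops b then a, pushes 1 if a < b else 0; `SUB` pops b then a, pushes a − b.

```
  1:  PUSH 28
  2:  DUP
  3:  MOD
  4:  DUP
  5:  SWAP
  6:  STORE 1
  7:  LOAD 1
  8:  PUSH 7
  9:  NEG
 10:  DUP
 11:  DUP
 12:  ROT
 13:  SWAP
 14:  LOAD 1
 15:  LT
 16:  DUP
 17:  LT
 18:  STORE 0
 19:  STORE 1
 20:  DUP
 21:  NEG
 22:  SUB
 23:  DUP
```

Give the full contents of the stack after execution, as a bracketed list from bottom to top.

[0, 0, -14, -14]

PUSH 28 : [28]
DUP     : [28, 28]
MOD     : [0]
DUP     : [0, 0]
SWAP    : [0, 0]
STORE 1 : [0]
LOAD 1  : [0, 0]
PUSH 7  : [0, 0, 7]
NEG     : [0, 0, -7]
DUP     : [0, 0, -7, -7]
DUP     : [0, 0, -7, -7, -7]
ROT     : [0, 0, -7, -7, -7]
SWAP    : [0, 0, -7, -7, -7]
LOAD 1  : [0, 0, -7, -7, -7, 0]
LT      : [0, 0, -7, -7, 1]
DUP     : [0, 0, -7, -7, 1, 1]
LT      : [0, 0, -7, -7, 0]
STORE 0 : [0, 0, -7, -7]
STORE 1 : [0, 0, -7]
DUP     : [0, 0, -7, -7]
NEG     : [0, 0, -7, 7]
SUB     : [0, 0, -14]
DUP     : [0, 0, -14, -14]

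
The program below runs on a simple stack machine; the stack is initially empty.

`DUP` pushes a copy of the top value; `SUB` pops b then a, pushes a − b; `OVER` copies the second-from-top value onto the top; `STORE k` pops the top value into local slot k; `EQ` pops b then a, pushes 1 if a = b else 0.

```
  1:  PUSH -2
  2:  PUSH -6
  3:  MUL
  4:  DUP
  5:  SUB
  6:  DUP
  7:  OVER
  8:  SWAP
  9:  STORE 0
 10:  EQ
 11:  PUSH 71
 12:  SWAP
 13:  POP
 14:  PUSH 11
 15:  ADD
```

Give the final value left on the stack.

82

PUSH -2 : [-2]
PUSH -6 : [-2, -6]
MUL     : [12]
DUP     : [12, 12]
SUB     : [0]
DUP     : [0, 0]
OVER    : [0, 0, 0]
SWAP    : [0, 0, 0]
STORE 0 : [0, 0]
EQ      : [1]
PUSH 71 : [1, 71]
SWAP    : [71, 1]
POP     : [71]
PUSH 11 : [71, 11]
ADD     : [82]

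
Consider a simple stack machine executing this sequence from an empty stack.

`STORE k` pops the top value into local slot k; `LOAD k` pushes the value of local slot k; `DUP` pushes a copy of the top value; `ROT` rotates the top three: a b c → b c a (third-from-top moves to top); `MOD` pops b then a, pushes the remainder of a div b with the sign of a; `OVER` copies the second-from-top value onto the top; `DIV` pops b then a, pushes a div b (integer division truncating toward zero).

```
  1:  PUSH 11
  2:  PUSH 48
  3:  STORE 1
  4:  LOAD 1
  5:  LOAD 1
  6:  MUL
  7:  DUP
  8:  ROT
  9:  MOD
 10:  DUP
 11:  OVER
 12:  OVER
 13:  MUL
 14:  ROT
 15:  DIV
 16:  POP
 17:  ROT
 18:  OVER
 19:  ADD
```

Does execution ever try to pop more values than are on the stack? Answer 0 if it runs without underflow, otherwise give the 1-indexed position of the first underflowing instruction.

PUSH 11 → 11
PUSH 48 → 11 48
STORE 1 → 11
LOAD 1  → 11 48
LOAD 1  → 11 48 48
MUL     → 11 2304
DUP     → 11 2304 2304
ROT     → 2304 2304 11
MOD     → 2304 5
DUP     → 2304 5 5
OVER    → 2304 5 5 5
OVER    → 2304 5 5 5 5
MUL     → 2304 5 5 25
ROT     → 2304 5 25 5
DIV     → 2304 5 5
POP     → 2304 5
ROT  — needs 3 operands, stack has 2 → underflow

17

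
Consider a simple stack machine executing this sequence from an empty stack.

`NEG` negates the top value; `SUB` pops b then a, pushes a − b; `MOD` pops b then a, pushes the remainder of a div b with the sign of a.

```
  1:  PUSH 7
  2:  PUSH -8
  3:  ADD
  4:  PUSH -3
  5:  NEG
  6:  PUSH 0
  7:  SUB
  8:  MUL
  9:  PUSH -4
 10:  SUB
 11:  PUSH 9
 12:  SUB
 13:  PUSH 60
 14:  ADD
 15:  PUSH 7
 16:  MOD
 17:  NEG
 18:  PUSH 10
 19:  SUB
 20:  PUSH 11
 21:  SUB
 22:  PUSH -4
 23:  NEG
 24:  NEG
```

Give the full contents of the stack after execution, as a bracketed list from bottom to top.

[-24, -4]

PUSH 7  -> [7]
PUSH -8 -> [7, -8]
ADD     -> [-1]
PUSH -3 -> [-1, -3]
NEG     -> [-1, 3]
PUSH 0  -> [-1, 3, 0]
SUB     -> [-1, 3]
MUL     -> [-3]
PUSH -4 -> [-3, -4]
SUB     -> [1]
PUSH 9  -> [1, 9]
SUB     -> [-8]
PUSH 60 -> [-8, 60]
ADD     -> [52]
PUSH 7  -> [52, 7]
MOD     -> [3]
NEG     -> [-3]
PUSH 10 -> [-3, 10]
SUB     -> [-13]
PUSH 11 -> [-13, 11]
SUB     -> [-24]
PUSH -4 -> [-24, -4]
NEG     -> [-24, 4]
NEG     -> [-24, -4]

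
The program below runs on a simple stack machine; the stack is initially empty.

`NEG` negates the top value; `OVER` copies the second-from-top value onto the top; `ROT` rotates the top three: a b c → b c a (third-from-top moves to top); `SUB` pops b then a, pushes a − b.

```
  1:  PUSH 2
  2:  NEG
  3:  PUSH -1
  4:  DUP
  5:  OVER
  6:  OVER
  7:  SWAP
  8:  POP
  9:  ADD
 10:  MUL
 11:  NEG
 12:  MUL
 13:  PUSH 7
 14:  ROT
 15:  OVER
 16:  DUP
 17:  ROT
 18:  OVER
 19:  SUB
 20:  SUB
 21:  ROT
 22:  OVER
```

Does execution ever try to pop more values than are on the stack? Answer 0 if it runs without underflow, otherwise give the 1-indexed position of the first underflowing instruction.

PUSH 2  → [2]
NEG     → [-2]
PUSH -1 → [-2, -1]
DUP     → [-2, -1, -1]
OVER    → [-2, -1, -1, -1]
OVER    → [-2, -1, -1, -1, -1]
SWAP    → [-2, -1, -1, -1, -1]
POP     → [-2, -1, -1, -1]
ADD     → [-2, -1, -2]
MUL     → [-2, 2]
NEG     → [-2, -2]
MUL     → [4]
PUSH 7  → [4, 7]
ROT  — needs 3 operands, stack has 2 → underflow

14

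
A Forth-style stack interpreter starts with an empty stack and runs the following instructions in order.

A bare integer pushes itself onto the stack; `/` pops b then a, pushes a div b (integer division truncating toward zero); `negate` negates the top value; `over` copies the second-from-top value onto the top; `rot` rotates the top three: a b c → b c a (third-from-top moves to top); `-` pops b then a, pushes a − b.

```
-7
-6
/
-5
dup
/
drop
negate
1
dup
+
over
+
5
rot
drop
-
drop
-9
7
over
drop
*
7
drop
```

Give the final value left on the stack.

-63

-7      -7
-6      -7 -6
/       1
-5      1 -5
dup     1 -5 -5
/       1 1
drop    1
negate  -1
1       -1 1
dup     -1 1 1
+       -1 2
over    -1 2 -1
+       -1 1
5       -1 1 5
rot     1 5 -1
drop    1 5
-       -4
drop    (empty)
-9      -9
7       -9 7
over    -9 7 -9
drop    -9 7
*       -63
7       -63 7
drop    -63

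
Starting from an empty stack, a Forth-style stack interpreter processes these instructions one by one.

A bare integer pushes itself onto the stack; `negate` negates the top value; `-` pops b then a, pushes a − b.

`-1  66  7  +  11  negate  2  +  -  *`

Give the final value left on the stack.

-1     -> -1
66     -> -1 66
7      -> -1 66 7
+      -> -1 73
11     -> -1 73 11
negate -> -1 73 -11
2      -> -1 73 -11 2
+      -> -1 73 -9
-      -> -1 82
*      -> -82

-82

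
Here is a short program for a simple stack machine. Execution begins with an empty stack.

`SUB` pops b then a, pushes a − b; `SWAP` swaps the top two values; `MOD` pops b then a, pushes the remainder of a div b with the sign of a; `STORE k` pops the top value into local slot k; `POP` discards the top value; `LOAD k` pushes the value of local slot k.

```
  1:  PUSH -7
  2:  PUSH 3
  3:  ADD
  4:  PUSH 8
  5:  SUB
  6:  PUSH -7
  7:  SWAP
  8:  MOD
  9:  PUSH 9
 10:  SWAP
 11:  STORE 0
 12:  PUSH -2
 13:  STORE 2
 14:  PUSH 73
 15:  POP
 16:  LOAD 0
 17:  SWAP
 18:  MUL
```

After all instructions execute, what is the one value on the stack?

PUSH -7  [-7]
PUSH 3   [-7, 3]
ADD      [-4]
PUSH 8   [-4, 8]
SUB      [-12]
PUSH -7  [-12, -7]
SWAP     [-7, -12]
MOD      [-7]
PUSH 9   [-7, 9]
SWAP     [9, -7]
STORE 0  [9]
PUSH -2  [9, -2]
STORE 2  [9]
PUSH 73  [9, 73]
POP      [9]
LOAD 0   [9, -7]
SWAP     [-7, 9]
MUL      [-63]

-63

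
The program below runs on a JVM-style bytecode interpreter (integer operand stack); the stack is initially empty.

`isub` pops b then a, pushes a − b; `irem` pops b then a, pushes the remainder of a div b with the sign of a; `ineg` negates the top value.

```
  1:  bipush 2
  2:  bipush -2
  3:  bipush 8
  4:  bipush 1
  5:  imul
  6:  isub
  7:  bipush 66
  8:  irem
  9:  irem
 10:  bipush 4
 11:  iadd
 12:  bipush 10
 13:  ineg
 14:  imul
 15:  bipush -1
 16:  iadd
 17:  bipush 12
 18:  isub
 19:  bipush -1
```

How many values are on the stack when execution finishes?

2

bipush 2  : 2
bipush -2 : 2 -2
bipush 8  : 2 -2 8
bipush 1  : 2 -2 8 1
imul      : 2 -2 8
isub      : 2 -10
bipush 66 : 2 -10 66
irem      : 2 -10
irem      : 2
bipush 4  : 2 4
iadd      : 6
bipush 10 : 6 10
ineg      : 6 -10
imul      : -60
bipush -1 : -60 -1
iadd      : -61
bipush 12 : -61 12
isub      : -73
bipush -1 : -73 -1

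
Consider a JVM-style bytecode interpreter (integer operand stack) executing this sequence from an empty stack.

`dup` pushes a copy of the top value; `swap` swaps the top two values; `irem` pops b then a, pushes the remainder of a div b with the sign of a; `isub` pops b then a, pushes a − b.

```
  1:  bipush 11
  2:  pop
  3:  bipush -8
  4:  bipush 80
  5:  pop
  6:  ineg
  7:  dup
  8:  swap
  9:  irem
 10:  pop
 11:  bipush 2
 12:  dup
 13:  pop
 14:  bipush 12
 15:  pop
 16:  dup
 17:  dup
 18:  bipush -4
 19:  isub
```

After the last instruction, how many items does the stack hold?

3

bipush 11 : [11]
pop       : []
bipush -8 : [-8]
bipush 80 : [-8, 80]
pop       : [-8]
ineg      : [8]
dup       : [8, 8]
swap      : [8, 8]
irem      : [0]
pop       : []
bipush 2  : [2]
dup       : [2, 2]
pop       : [2]
bipush 12 : [2, 12]
pop       : [2]
dup       : [2, 2]
dup       : [2, 2, 2]
bipush -4 : [2, 2, 2, -4]
isub      : [2, 2, 6]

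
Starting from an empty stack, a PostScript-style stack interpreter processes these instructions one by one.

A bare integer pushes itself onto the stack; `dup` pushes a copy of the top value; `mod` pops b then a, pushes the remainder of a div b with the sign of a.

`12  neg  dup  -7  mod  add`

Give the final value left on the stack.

12   [12]
neg  [-12]
dup  [-12, -12]
-7   [-12, -12, -7]
mod  [-12, -5]
add  [-17]

-17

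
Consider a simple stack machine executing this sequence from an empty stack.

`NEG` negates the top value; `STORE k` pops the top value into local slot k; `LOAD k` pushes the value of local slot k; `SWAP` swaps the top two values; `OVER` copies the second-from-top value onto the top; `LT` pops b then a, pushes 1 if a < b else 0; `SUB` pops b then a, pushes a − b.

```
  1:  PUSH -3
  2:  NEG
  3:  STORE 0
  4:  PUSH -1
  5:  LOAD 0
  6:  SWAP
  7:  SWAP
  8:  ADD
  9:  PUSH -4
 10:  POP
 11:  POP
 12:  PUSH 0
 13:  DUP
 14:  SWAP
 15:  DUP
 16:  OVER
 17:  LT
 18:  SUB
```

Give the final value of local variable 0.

3

PUSH -3 : [-3]
NEG     : [3]
STORE 0 : []
PUSH -1 : [-1]
LOAD 0  : [-1, 3]
SWAP    : [3, -1]
SWAP    : [-1, 3]
ADD     : [2]
PUSH -4 : [2, -4]
POP     : [2]
POP     : []
PUSH 0  : [0]
DUP     : [0, 0]
SWAP    : [0, 0]
DUP     : [0, 0, 0]
OVER    : [0, 0, 0, 0]
LT      : [0, 0, 0]
SUB     : [0, 0]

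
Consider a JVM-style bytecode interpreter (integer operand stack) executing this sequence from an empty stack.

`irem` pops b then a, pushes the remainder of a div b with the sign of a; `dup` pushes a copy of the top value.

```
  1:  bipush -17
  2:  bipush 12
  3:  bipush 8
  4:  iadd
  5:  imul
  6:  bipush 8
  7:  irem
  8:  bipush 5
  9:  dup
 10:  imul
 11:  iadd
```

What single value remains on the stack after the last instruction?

21

bipush -17 → -17
bipush 12  → -17 12
bipush 8   → -17 12 8
iadd       → -17 20
imul       → -340
bipush 8   → -340 8
irem       → -4
bipush 5   → -4 5
dup        → -4 5 5
imul       → -4 25
iadd       → 21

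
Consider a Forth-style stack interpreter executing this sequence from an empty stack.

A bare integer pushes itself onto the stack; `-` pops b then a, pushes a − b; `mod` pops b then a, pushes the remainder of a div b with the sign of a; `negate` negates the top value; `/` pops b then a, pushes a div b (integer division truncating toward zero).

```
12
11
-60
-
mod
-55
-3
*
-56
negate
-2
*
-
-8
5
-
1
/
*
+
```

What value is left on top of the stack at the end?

12     → 12
11     → 12 11
-60    → 12 11 -60
-      → 12 71
mod    → 12
-55    → 12 -55
-3     → 12 -55 -3
*      → 12 165
-56    → 12 165 -56
negate → 12 165 56
-2     → 12 165 56 -2
*      → 12 165 -112
-      → 12 277
-8     → 12 277 -8
5      → 12 277 -8 5
-      → 12 277 -13
1      → 12 277 -13 1
/      → 12 277 -13
*      → 12 -3601
+      → -3589

-3589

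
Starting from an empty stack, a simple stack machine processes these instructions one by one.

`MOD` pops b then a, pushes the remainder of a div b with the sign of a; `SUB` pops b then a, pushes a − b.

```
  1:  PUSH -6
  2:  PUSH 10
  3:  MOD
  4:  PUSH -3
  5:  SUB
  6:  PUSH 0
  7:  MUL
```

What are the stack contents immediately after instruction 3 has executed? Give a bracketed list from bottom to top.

[-6]

PUSH -6 → [-6]
PUSH 10 → [-6, 10]
MOD     → [-6]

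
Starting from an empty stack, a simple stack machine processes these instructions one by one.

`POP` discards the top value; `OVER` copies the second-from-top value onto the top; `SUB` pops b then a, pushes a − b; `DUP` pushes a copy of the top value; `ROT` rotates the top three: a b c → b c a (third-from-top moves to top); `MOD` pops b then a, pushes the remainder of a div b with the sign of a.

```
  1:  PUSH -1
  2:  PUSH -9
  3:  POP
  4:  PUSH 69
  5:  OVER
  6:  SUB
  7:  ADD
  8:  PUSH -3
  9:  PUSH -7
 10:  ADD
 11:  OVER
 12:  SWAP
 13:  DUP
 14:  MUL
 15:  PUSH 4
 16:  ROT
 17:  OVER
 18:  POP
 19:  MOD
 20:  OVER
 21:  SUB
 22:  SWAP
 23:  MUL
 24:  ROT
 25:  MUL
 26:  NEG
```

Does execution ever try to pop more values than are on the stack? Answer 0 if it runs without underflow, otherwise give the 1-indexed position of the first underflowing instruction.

PUSH -1  -1
PUSH -9  -1 -9
POP      -1
PUSH 69  -1 69
OVER     -1 69 -1
SUB      -1 70
ADD      69
PUSH -3  69 -3
PUSH -7  69 -3 -7
ADD      69 -10
OVER     69 -10 69
SWAP     69 69 -10
DUP      69 69 -10 -10
MUL      69 69 100
PUSH 4   69 69 100 4
ROT      69 100 4 69
OVER     69 100 4 69 4
POP      69 100 4 69
MOD      69 100 4
OVER     69 100 4 100
SUB      69 100 -96
SWAP     69 -96 100
MUL      69 -9600
ROT  — needs 3 operands, stack has 2 → underflow

24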